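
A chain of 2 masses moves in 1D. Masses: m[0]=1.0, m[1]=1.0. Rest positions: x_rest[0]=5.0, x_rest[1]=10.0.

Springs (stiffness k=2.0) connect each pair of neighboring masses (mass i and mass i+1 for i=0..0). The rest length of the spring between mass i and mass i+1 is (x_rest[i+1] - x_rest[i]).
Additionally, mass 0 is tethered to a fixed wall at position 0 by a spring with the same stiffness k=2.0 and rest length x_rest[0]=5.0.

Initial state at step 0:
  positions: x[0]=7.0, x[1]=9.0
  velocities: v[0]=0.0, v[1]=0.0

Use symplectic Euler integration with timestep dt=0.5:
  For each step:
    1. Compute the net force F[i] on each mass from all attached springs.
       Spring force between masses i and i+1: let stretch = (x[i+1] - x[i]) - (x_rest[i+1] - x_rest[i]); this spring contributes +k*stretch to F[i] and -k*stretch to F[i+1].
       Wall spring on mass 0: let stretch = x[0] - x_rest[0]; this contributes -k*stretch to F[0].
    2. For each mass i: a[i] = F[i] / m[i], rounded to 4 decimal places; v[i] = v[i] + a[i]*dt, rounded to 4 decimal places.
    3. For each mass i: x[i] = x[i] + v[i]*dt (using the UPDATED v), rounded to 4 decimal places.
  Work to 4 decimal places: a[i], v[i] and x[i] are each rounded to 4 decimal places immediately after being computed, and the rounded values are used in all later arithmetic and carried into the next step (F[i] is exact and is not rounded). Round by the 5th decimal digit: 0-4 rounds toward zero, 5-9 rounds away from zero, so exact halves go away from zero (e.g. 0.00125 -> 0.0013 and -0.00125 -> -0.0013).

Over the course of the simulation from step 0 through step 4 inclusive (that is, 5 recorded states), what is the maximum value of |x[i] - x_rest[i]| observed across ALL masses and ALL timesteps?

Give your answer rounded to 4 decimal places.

Step 0: x=[7.0000 9.0000] v=[0.0000 0.0000]
Step 1: x=[4.5000 10.5000] v=[-5.0000 3.0000]
Step 2: x=[2.7500 11.5000] v=[-3.5000 2.0000]
Step 3: x=[4.0000 10.6250] v=[2.5000 -1.7500]
Step 4: x=[6.5625 8.9375] v=[5.1250 -3.3750]
Max displacement = 2.2500

Answer: 2.2500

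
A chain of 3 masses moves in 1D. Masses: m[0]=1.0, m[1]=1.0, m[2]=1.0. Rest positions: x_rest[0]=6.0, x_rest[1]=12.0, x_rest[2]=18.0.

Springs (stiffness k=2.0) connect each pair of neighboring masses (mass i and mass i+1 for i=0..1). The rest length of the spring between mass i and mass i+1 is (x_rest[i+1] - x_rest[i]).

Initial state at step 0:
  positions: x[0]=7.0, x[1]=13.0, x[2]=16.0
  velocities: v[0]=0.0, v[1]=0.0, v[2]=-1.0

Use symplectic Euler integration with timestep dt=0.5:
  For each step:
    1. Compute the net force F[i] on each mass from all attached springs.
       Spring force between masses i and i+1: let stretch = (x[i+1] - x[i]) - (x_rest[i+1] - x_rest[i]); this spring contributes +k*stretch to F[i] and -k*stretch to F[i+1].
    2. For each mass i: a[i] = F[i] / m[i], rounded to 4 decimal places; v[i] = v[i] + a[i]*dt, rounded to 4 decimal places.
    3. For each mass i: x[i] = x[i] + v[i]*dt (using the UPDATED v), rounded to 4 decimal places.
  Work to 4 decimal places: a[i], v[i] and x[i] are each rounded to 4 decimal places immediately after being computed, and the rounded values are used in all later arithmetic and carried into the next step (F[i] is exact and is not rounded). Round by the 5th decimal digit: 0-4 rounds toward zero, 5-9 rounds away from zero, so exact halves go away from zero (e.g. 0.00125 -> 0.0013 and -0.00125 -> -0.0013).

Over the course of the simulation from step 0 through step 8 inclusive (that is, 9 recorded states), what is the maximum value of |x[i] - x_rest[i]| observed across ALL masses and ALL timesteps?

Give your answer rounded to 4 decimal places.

Step 0: x=[7.0000 13.0000 16.0000] v=[0.0000 0.0000 -1.0000]
Step 1: x=[7.0000 11.5000 17.0000] v=[0.0000 -3.0000 2.0000]
Step 2: x=[6.2500 10.5000 18.2500] v=[-1.5000 -2.0000 2.5000]
Step 3: x=[4.6250 11.2500 18.6250] v=[-3.2500 1.5000 0.7500]
Step 4: x=[3.3125 12.3750 18.3125] v=[-2.6250 2.2500 -0.6250]
Step 5: x=[3.5313 11.9375 18.0313] v=[0.4375 -0.8750 -0.5625]
Step 6: x=[4.9532 10.3438 17.7032] v=[2.8437 -3.1874 -0.6563]
Step 7: x=[6.0704 9.7345 16.6954] v=[2.2343 -1.2186 -2.0157]
Step 8: x=[6.0196 10.7736 15.2071] v=[-0.1016 2.0782 -2.9766]
Max displacement = 2.7929

Answer: 2.7929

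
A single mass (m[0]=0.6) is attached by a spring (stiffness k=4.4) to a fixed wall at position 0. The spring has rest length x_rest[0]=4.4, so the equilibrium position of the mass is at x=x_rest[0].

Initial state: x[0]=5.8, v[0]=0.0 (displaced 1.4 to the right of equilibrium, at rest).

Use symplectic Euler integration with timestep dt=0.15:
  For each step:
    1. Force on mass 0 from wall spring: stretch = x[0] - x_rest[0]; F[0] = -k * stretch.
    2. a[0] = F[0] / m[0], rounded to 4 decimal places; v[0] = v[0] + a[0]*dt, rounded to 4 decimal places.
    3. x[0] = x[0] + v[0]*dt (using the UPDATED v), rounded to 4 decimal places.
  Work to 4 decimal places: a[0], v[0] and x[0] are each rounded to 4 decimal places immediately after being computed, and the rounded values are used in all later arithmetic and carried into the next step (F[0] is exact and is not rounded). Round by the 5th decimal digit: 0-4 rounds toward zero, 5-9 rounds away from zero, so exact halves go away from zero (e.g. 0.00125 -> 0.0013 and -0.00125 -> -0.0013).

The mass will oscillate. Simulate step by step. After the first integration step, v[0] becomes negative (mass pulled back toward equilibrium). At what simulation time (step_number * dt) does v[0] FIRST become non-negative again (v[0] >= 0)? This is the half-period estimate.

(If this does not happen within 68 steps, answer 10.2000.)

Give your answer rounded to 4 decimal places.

Step 0: x=[5.8000] v=[0.0000]
Step 1: x=[5.5690] v=[-1.5400]
Step 2: x=[5.1451] v=[-2.8259]
Step 3: x=[4.5983] v=[-3.6455]
Step 4: x=[4.0188] v=[-3.8636]
Step 5: x=[3.5022] v=[-3.4443]
Step 6: x=[3.1337] v=[-2.4567]
Step 7: x=[2.9741] v=[-1.0638]
Step 8: x=[3.0498] v=[0.5047]
First v>=0 after going negative at step 8, time=1.2000

Answer: 1.2000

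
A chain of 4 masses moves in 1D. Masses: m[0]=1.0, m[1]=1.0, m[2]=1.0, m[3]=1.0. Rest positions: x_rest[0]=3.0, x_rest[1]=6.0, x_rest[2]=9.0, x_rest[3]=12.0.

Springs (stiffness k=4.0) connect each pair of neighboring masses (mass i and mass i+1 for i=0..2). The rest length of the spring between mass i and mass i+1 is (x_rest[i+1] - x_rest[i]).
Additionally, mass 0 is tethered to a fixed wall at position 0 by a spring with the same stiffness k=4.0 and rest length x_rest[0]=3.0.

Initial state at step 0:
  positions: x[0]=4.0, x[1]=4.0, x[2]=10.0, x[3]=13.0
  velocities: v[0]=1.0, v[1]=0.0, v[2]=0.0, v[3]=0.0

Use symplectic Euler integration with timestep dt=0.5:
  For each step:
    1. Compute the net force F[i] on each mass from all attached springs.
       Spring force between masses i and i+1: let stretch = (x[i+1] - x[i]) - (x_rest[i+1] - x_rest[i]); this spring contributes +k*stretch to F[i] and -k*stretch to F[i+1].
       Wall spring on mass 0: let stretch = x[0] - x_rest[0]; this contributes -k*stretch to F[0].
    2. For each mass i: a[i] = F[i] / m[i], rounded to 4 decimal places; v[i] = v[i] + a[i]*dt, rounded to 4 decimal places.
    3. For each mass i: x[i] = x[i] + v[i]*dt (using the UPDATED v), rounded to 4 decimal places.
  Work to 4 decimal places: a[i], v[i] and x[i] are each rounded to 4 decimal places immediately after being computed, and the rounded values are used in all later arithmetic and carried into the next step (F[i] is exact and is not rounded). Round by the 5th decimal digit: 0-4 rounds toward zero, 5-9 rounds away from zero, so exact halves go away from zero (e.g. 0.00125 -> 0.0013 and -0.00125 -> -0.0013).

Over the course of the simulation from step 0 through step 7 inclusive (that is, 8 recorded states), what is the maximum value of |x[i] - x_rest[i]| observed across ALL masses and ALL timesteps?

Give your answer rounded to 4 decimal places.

Answer: 4.0000

Derivation:
Step 0: x=[4.0000 4.0000 10.0000 13.0000] v=[1.0000 0.0000 0.0000 0.0000]
Step 1: x=[0.5000 10.0000 7.0000 13.0000] v=[-7.0000 12.0000 -6.0000 0.0000]
Step 2: x=[6.0000 3.5000 13.0000 10.0000] v=[11.0000 -13.0000 12.0000 -6.0000]
Step 3: x=[3.0000 9.0000 6.5000 13.0000] v=[-6.0000 11.0000 -13.0000 6.0000]
Step 4: x=[3.0000 6.0000 9.0000 12.5000] v=[0.0000 -6.0000 5.0000 -1.0000]
Step 5: x=[3.0000 3.0000 12.0000 11.5000] v=[0.0000 -6.0000 6.0000 -2.0000]
Step 6: x=[0.0000 9.0000 5.5000 14.0000] v=[-6.0000 12.0000 -13.0000 5.0000]
Step 7: x=[6.0000 2.5000 11.0000 11.0000] v=[12.0000 -13.0000 11.0000 -6.0000]
Max displacement = 4.0000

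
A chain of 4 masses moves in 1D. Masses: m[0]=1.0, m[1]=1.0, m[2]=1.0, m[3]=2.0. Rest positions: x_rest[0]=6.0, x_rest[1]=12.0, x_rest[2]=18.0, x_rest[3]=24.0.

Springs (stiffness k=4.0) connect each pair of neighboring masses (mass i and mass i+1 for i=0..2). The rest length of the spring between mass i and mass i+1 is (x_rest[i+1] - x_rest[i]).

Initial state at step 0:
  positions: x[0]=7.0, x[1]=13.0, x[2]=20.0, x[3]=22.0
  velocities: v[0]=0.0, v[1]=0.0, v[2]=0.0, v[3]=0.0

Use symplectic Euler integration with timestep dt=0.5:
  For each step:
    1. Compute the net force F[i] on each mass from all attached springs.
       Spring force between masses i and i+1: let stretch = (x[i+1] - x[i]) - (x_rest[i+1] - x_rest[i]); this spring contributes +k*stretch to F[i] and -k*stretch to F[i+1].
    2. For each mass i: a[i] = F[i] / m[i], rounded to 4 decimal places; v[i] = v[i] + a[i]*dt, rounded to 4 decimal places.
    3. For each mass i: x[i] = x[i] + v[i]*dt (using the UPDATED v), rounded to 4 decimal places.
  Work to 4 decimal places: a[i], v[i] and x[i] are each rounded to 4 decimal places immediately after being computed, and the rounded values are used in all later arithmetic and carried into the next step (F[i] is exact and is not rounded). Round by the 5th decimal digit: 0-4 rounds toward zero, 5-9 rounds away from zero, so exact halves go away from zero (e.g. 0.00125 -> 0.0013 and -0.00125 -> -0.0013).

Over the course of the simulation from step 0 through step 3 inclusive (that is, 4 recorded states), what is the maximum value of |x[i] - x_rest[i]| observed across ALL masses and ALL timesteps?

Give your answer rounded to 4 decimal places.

Answer: 3.0000

Derivation:
Step 0: x=[7.0000 13.0000 20.0000 22.0000] v=[0.0000 0.0000 0.0000 0.0000]
Step 1: x=[7.0000 14.0000 15.0000 24.0000] v=[0.0000 2.0000 -10.0000 4.0000]
Step 2: x=[8.0000 9.0000 18.0000 24.5000] v=[2.0000 -10.0000 6.0000 1.0000]
Step 3: x=[4.0000 12.0000 18.5000 24.7500] v=[-8.0000 6.0000 1.0000 0.5000]
Max displacement = 3.0000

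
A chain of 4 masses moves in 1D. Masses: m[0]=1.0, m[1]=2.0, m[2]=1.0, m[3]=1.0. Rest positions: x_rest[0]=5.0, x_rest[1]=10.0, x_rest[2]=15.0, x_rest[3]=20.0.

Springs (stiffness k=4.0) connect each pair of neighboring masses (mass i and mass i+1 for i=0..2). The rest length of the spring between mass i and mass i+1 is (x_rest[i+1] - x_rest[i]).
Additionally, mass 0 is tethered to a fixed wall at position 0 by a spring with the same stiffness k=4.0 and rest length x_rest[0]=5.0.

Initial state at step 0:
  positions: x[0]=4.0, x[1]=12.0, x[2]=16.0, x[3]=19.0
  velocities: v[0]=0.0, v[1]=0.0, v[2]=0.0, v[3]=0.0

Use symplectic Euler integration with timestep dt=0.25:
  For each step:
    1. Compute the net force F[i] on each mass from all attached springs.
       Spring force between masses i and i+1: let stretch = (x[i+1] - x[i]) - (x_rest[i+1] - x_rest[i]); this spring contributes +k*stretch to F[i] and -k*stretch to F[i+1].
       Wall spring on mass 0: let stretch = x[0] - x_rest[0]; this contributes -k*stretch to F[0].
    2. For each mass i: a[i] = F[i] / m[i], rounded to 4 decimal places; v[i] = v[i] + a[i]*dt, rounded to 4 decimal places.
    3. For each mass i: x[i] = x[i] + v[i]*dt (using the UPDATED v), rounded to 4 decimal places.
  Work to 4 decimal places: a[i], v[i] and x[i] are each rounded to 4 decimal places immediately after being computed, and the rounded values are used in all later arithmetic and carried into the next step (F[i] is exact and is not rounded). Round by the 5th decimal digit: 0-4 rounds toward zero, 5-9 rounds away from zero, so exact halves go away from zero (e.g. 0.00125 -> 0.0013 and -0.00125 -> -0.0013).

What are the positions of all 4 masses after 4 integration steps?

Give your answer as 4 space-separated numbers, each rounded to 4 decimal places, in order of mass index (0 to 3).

Step 0: x=[4.0000 12.0000 16.0000 19.0000] v=[0.0000 0.0000 0.0000 0.0000]
Step 1: x=[5.0000 11.5000 15.7500 19.5000] v=[4.0000 -2.0000 -1.0000 2.0000]
Step 2: x=[6.3750 10.7188 15.3750 20.3125] v=[5.5000 -3.1250 -1.5000 3.2500]
Step 3: x=[7.2422 9.9766 15.0703 21.1406] v=[3.4688 -2.9688 -1.2187 3.3125]
Step 4: x=[6.9825 9.5293 15.0098 21.7012] v=[-1.0390 -1.7892 -0.2421 2.2422]

Answer: 6.9825 9.5293 15.0098 21.7012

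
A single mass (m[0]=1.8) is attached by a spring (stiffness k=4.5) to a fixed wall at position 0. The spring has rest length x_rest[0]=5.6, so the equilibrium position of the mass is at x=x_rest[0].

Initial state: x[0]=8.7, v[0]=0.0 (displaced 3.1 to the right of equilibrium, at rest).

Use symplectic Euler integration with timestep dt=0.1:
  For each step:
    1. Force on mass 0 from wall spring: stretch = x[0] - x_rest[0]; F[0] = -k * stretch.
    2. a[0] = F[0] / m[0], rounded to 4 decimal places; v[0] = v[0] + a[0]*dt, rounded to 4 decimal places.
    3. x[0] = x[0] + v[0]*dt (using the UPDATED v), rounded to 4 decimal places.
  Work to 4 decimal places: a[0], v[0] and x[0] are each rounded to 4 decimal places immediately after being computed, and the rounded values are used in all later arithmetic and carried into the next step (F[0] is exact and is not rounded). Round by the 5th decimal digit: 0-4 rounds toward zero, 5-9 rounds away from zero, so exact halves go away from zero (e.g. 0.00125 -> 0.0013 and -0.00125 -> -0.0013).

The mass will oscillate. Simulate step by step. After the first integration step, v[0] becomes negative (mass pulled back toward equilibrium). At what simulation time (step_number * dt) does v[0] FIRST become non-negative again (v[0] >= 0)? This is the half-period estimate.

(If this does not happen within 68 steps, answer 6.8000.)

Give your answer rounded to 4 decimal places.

Step 0: x=[8.7000] v=[0.0000]
Step 1: x=[8.6225] v=[-0.7750]
Step 2: x=[8.4694] v=[-1.5306]
Step 3: x=[8.2446] v=[-2.2480]
Step 4: x=[7.9537] v=[-2.9092]
Step 5: x=[7.6039] v=[-3.4976]
Step 6: x=[7.2040] v=[-3.9986]
Step 7: x=[6.7640] v=[-4.3996]
Step 8: x=[6.2949] v=[-4.6906]
Step 9: x=[5.8085] v=[-4.8643]
Step 10: x=[5.3169] v=[-4.9164]
Step 11: x=[4.8323] v=[-4.8456]
Step 12: x=[4.3669] v=[-4.6537]
Step 13: x=[3.9324] v=[-4.3454]
Step 14: x=[3.5396] v=[-3.9285]
Step 15: x=[3.1983] v=[-3.4134]
Step 16: x=[2.9170] v=[-2.8130]
Step 17: x=[2.7028] v=[-2.1423]
Step 18: x=[2.5610] v=[-1.4180]
Step 19: x=[2.4952] v=[-0.6583]
Step 20: x=[2.5070] v=[0.1179]
First v>=0 after going negative at step 20, time=2.0000

Answer: 2.0000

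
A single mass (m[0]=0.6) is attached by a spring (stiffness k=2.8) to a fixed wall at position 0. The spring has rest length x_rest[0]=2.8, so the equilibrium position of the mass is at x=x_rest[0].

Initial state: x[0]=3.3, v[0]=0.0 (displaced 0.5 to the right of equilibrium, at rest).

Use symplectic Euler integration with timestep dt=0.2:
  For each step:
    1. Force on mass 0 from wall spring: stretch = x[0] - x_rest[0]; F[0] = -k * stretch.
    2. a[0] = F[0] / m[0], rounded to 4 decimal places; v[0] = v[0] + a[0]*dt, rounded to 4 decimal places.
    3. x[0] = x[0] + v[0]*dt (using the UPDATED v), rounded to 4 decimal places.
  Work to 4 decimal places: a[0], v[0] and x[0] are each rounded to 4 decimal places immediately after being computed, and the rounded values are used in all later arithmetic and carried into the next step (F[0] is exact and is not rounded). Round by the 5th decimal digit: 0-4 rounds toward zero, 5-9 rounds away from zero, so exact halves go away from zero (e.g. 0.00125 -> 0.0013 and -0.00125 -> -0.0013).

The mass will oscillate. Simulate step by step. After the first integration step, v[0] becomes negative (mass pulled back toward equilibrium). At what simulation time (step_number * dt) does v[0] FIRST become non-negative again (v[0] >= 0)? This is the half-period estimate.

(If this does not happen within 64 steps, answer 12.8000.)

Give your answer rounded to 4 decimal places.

Answer: 1.6000

Derivation:
Step 0: x=[3.3000] v=[0.0000]
Step 1: x=[3.2067] v=[-0.4667]
Step 2: x=[3.0374] v=[-0.8463]
Step 3: x=[2.8238] v=[-1.0679]
Step 4: x=[2.6058] v=[-1.0901]
Step 5: x=[2.4240] v=[-0.9088]
Step 6: x=[2.3124] v=[-0.5579]
Step 7: x=[2.2918] v=[-0.1028]
Step 8: x=[2.3661] v=[0.3715]
First v>=0 after going negative at step 8, time=1.6000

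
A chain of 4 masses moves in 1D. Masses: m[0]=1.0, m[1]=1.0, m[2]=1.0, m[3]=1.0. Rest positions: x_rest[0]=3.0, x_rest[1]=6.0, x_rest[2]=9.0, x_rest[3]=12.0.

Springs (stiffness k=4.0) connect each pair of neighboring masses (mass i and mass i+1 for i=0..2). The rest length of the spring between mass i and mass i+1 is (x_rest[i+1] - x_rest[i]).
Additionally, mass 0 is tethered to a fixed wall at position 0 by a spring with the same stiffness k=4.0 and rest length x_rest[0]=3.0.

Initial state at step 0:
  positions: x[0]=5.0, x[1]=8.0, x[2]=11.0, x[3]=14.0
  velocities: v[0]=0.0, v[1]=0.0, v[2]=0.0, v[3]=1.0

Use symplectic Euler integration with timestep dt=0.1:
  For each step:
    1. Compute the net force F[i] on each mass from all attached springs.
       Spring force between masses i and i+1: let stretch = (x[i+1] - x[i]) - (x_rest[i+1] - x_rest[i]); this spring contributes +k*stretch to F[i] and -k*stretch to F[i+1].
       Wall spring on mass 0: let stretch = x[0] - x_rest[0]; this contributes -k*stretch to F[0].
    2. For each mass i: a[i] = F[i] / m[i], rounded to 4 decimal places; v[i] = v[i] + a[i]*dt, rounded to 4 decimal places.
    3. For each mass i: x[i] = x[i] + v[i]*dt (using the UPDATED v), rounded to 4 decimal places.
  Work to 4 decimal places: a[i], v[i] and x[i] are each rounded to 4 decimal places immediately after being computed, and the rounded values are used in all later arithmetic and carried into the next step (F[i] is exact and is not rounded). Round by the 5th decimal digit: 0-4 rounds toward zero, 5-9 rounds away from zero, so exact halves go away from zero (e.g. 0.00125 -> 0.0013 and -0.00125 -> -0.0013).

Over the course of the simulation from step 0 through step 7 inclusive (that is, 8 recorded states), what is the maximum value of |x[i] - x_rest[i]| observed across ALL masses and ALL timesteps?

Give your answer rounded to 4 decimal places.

Answer: 2.5119

Derivation:
Step 0: x=[5.0000 8.0000 11.0000 14.0000] v=[0.0000 0.0000 0.0000 1.0000]
Step 1: x=[4.9200 8.0000 11.0000 14.1000] v=[-0.8000 0.0000 0.0000 1.0000]
Step 2: x=[4.7664 7.9968 11.0040 14.1960] v=[-1.5360 -0.0320 0.0400 0.9600]
Step 3: x=[4.5514 7.9847 11.0154 14.2843] v=[-2.1504 -0.1213 0.1139 0.8832]
Step 4: x=[4.2916 7.9565 11.0363 14.3619] v=[-2.5976 -0.2823 0.2092 0.7756]
Step 5: x=[4.0068 7.9049 11.0671 14.4264] v=[-2.8483 -0.5163 0.3075 0.6454]
Step 6: x=[3.7176 7.8238 11.1057 14.4766] v=[-2.8918 -0.8107 0.3863 0.5017]
Step 7: x=[3.4440 7.7098 11.1479 14.5119] v=[-2.7364 -1.1404 0.4219 0.3533]
Max displacement = 2.5119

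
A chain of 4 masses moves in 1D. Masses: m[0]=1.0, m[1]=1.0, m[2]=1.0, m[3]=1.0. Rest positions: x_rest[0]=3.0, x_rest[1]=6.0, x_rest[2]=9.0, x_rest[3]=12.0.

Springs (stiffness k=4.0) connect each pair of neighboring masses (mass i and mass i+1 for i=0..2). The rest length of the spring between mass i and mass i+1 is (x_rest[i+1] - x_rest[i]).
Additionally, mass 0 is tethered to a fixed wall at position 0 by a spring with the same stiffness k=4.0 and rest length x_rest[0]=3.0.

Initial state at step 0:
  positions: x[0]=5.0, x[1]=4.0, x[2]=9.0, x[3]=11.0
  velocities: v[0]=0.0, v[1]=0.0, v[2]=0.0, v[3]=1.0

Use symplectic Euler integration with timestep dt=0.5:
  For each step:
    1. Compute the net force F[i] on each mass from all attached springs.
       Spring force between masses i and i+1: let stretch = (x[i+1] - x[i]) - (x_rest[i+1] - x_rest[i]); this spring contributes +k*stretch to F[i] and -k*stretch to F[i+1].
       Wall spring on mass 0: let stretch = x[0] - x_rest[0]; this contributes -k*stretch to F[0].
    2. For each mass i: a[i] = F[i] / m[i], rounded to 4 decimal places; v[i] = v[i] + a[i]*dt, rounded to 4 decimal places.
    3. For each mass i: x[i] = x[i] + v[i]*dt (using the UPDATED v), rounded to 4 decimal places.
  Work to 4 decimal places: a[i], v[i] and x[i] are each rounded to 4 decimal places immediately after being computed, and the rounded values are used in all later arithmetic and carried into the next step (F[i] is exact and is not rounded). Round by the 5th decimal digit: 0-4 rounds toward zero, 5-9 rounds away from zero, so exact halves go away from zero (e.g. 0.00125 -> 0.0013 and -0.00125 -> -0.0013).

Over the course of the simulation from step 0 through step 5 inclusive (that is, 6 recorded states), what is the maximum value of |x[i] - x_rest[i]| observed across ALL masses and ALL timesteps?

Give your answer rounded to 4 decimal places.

Step 0: x=[5.0000 4.0000 9.0000 11.0000] v=[0.0000 0.0000 0.0000 1.0000]
Step 1: x=[-1.0000 10.0000 6.0000 12.5000] v=[-12.0000 12.0000 -6.0000 3.0000]
Step 2: x=[5.0000 1.0000 13.5000 10.5000] v=[12.0000 -18.0000 15.0000 -4.0000]
Step 3: x=[2.0000 8.5000 5.5000 14.5000] v=[-6.0000 15.0000 -16.0000 8.0000]
Step 4: x=[3.5000 6.5000 9.5000 12.5000] v=[3.0000 -4.0000 8.0000 -4.0000]
Step 5: x=[4.5000 4.5000 13.5000 10.5000] v=[2.0000 -4.0000 8.0000 -4.0000]
Max displacement = 5.0000

Answer: 5.0000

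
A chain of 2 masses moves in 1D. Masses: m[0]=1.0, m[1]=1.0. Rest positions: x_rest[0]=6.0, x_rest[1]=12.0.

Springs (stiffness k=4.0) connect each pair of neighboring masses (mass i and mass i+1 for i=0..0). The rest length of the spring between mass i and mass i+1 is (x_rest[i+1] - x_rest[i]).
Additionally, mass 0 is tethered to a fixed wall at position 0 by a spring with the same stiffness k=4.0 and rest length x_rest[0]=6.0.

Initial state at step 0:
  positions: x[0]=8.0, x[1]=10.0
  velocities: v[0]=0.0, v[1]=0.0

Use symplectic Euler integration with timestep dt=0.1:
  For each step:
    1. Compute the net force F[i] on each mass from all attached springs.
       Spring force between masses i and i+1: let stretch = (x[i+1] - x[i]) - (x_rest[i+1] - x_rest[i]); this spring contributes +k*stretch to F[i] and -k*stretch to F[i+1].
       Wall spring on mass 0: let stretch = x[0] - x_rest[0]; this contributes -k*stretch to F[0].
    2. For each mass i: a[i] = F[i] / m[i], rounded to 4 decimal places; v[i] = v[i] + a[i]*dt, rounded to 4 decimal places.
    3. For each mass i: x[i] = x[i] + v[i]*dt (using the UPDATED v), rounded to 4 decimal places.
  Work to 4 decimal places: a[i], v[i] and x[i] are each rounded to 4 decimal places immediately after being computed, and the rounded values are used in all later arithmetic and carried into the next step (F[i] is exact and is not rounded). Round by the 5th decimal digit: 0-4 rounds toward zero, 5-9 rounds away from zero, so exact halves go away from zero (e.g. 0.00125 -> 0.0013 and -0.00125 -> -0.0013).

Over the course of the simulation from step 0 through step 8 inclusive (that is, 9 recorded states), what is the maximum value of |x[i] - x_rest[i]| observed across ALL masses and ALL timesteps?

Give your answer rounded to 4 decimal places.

Step 0: x=[8.0000 10.0000] v=[0.0000 0.0000]
Step 1: x=[7.7600 10.1600] v=[-2.4000 1.6000]
Step 2: x=[7.3056 10.4640] v=[-4.5440 3.0400]
Step 3: x=[6.6853 10.8817] v=[-6.2029 4.1766]
Step 4: x=[5.9655 11.3715] v=[-7.1985 4.8980]
Step 5: x=[5.2233 11.8851] v=[-7.4223 5.1356]
Step 6: x=[4.5386 12.3722] v=[-6.8469 4.8709]
Step 7: x=[3.9857 12.7860] v=[-5.5289 4.1375]
Step 8: x=[3.6254 13.0877] v=[-3.6031 3.0174]
Max displacement = 2.3746

Answer: 2.3746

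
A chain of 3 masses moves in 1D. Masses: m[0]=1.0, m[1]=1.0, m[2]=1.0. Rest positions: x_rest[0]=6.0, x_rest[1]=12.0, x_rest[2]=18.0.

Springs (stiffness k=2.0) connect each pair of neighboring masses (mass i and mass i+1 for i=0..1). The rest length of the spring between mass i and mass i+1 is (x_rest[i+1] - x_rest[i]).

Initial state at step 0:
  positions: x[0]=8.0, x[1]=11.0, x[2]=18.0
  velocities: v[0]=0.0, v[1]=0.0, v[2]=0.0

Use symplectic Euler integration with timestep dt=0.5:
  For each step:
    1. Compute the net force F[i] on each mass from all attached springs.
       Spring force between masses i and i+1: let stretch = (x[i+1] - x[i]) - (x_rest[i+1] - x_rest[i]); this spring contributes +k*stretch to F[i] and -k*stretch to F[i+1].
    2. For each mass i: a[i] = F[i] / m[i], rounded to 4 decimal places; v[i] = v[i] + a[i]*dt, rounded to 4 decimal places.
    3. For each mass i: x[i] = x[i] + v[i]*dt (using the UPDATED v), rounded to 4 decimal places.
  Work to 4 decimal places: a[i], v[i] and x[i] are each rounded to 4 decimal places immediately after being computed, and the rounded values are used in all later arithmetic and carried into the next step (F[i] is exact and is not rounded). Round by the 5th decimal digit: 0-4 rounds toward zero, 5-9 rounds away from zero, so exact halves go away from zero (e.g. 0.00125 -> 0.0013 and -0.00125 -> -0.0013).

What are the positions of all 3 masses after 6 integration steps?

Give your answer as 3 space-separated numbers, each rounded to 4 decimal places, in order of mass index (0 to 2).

Answer: 5.7657 13.4376 17.7969

Derivation:
Step 0: x=[8.0000 11.0000 18.0000] v=[0.0000 0.0000 0.0000]
Step 1: x=[6.5000 13.0000 17.5000] v=[-3.0000 4.0000 -1.0000]
Step 2: x=[5.2500 14.0000 17.7500] v=[-2.5000 2.0000 0.5000]
Step 3: x=[5.3750 12.5000 19.1250] v=[0.2500 -3.0000 2.7500]
Step 4: x=[6.0625 10.7500 20.1875] v=[1.3750 -3.5000 2.1250]
Step 5: x=[6.0938 11.3750 19.5313] v=[0.0625 1.2500 -1.3125]
Step 6: x=[5.7657 13.4376 17.7969] v=[-0.6563 4.1251 -3.4688]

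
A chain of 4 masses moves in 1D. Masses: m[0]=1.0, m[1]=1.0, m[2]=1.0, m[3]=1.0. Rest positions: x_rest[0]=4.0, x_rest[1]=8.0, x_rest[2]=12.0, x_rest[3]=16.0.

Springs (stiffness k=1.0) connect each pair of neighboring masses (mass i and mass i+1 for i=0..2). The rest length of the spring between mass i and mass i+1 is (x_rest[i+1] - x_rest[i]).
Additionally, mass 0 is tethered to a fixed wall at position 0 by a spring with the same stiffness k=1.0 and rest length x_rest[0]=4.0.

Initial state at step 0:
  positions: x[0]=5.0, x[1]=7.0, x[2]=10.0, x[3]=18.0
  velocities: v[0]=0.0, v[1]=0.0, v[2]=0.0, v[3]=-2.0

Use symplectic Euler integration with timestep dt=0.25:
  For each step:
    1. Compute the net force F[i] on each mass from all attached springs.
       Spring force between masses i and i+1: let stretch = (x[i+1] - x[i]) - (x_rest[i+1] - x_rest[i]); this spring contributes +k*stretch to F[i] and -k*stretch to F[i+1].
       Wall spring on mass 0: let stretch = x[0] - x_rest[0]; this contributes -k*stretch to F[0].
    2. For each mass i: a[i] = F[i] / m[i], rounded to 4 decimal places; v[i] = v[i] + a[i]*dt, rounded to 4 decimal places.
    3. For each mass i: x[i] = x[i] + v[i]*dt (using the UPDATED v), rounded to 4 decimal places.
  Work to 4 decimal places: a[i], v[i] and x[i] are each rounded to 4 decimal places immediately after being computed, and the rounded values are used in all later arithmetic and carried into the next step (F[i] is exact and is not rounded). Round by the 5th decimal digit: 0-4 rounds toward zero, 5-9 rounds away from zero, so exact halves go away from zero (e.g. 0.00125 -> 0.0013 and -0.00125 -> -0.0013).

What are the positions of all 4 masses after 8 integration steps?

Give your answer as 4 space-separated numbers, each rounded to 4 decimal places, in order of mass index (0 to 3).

Answer: 2.5460 8.4652 12.3997 12.1119

Derivation:
Step 0: x=[5.0000 7.0000 10.0000 18.0000] v=[0.0000 0.0000 0.0000 -2.0000]
Step 1: x=[4.8125 7.0625 10.3125 17.2500] v=[-0.7500 0.2500 1.2500 -3.0000]
Step 2: x=[4.4649 7.1875 10.8555 16.3164] v=[-1.3906 0.5000 2.1719 -3.7344]
Step 3: x=[4.0084 7.3716 11.5105 15.2915] v=[-1.8262 0.7364 2.6201 -4.0996]
Step 4: x=[3.5115 7.6042 12.1432 14.2803] v=[-1.9875 0.9303 2.5306 -4.0449]
Step 5: x=[3.0510 7.8647 12.6257 13.3855] v=[-1.8422 1.0419 1.9301 -3.5792]
Step 6: x=[2.7006 8.1219 12.8582 12.6932] v=[-1.4015 1.0287 0.9298 -2.7692]
Step 7: x=[2.5203 8.3363 12.7843 12.2612] v=[-0.7213 0.8575 -0.2955 -1.7280]
Step 8: x=[2.5460 8.4652 12.3997 12.1119] v=[0.1026 0.5155 -1.5383 -0.5972]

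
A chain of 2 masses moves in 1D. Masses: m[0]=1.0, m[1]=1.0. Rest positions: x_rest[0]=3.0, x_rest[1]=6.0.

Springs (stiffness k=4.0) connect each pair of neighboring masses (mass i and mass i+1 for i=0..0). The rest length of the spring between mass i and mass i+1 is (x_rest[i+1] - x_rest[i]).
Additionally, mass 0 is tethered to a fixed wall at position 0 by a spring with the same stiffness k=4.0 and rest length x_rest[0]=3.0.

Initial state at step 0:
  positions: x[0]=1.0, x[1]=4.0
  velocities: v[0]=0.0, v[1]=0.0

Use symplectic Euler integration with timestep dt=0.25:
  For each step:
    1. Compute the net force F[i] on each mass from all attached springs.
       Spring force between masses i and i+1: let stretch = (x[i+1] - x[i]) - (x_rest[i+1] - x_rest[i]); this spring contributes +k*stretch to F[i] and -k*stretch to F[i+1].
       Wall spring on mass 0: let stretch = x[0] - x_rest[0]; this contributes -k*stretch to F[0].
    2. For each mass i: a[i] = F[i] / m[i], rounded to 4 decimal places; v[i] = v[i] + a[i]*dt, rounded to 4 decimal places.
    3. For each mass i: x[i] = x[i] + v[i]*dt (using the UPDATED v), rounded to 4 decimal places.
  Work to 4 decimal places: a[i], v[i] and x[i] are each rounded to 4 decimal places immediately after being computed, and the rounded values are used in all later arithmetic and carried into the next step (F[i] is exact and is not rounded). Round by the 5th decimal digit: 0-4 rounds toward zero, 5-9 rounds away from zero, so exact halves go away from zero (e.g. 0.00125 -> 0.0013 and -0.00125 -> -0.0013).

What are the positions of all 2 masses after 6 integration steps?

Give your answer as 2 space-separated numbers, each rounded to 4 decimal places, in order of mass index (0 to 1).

Step 0: x=[1.0000 4.0000] v=[0.0000 0.0000]
Step 1: x=[1.5000 4.0000] v=[2.0000 0.0000]
Step 2: x=[2.2500 4.1250] v=[3.0000 0.5000]
Step 3: x=[2.9063 4.5313] v=[2.6250 1.6250]
Step 4: x=[3.2422 5.2813] v=[1.3437 3.0000]
Step 5: x=[3.2774 6.2715] v=[0.1406 3.9609]
Step 6: x=[3.2417 7.2632] v=[-0.1427 3.9668]

Answer: 3.2417 7.2632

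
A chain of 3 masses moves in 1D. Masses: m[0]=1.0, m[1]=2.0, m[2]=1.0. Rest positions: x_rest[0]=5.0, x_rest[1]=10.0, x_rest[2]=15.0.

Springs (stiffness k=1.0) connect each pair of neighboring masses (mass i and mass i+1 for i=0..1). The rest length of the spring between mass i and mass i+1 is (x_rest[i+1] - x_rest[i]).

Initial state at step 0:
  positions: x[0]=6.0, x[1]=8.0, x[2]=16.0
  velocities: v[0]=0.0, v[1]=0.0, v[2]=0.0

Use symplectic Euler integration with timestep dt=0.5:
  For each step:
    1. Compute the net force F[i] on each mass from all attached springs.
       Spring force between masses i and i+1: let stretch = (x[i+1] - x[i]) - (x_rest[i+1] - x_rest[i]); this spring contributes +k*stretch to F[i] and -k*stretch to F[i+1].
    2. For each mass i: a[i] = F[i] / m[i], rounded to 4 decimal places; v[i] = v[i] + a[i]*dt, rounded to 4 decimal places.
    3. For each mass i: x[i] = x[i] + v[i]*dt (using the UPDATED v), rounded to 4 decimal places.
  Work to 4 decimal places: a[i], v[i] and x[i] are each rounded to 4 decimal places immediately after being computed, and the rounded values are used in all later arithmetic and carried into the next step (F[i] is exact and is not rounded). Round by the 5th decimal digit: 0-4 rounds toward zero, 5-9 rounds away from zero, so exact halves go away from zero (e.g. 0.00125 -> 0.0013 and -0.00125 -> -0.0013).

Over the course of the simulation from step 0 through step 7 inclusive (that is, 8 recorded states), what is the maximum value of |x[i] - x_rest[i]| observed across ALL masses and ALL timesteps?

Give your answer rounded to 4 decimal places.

Answer: 2.0937

Derivation:
Step 0: x=[6.0000 8.0000 16.0000] v=[0.0000 0.0000 0.0000]
Step 1: x=[5.2500 8.7500 15.2500] v=[-1.5000 1.5000 -1.5000]
Step 2: x=[4.1250 9.8750 14.1250] v=[-2.2500 2.2500 -2.2500]
Step 3: x=[3.1875 10.8125 13.1875] v=[-1.8750 1.8750 -1.8750]
Step 4: x=[2.9063 11.0938 12.9063] v=[-0.5625 0.5625 -0.5625]
Step 5: x=[3.4220 10.5782 13.4220] v=[1.0313 -1.0313 1.0313]
Step 6: x=[4.4767 9.5235 14.4767] v=[2.1094 -2.1094 2.1094]
Step 7: x=[5.5431 8.4571 15.5431] v=[2.1328 -2.1328 2.1328]
Max displacement = 2.0937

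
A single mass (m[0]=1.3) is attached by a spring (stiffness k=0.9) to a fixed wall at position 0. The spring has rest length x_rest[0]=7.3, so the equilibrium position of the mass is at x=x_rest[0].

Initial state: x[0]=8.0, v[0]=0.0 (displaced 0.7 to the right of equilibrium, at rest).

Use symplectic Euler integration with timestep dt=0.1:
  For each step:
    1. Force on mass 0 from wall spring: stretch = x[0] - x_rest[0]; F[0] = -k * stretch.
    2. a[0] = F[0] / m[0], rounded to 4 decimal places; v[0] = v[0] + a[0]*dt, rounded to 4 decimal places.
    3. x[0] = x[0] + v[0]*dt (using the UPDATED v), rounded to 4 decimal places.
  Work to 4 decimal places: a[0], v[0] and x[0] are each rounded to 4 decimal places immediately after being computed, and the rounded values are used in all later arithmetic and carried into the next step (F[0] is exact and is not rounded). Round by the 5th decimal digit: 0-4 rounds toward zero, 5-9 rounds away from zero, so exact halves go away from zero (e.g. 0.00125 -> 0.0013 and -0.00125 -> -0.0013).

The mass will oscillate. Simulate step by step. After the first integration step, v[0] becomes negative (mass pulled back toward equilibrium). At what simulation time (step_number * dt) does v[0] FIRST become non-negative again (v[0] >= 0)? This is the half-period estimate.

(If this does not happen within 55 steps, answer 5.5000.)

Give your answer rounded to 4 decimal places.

Answer: 3.8000

Derivation:
Step 0: x=[8.0000] v=[0.0000]
Step 1: x=[7.9952] v=[-0.0485]
Step 2: x=[7.9855] v=[-0.0966]
Step 3: x=[7.9711] v=[-0.1441]
Step 4: x=[7.9520] v=[-0.1906]
Step 5: x=[7.9284] v=[-0.2357]
Step 6: x=[7.9005] v=[-0.2792]
Step 7: x=[7.8684] v=[-0.3208]
Step 8: x=[7.8324] v=[-0.3602]
Step 9: x=[7.7927] v=[-0.3971]
Step 10: x=[7.7496] v=[-0.4312]
Step 11: x=[7.7034] v=[-0.4623]
Step 12: x=[7.6544] v=[-0.4902]
Step 13: x=[7.6029] v=[-0.5147]
Step 14: x=[7.5493] v=[-0.5357]
Step 15: x=[7.4940] v=[-0.5530]
Step 16: x=[7.4374] v=[-0.5664]
Step 17: x=[7.3798] v=[-0.5759]
Step 18: x=[7.3217] v=[-0.5814]
Step 19: x=[7.2634] v=[-0.5829]
Step 20: x=[7.2054] v=[-0.5804]
Step 21: x=[7.1480] v=[-0.5739]
Step 22: x=[7.0917] v=[-0.5634]
Step 23: x=[7.0368] v=[-0.5490]
Step 24: x=[6.9837] v=[-0.5308]
Step 25: x=[6.9328] v=[-0.5089]
Step 26: x=[6.8845] v=[-0.4835]
Step 27: x=[6.8390] v=[-0.4547]
Step 28: x=[6.7967] v=[-0.4228]
Step 29: x=[6.7579] v=[-0.3880]
Step 30: x=[6.7229] v=[-0.3505]
Step 31: x=[6.6918] v=[-0.3106]
Step 32: x=[6.6650] v=[-0.2685]
Step 33: x=[6.6426] v=[-0.2245]
Step 34: x=[6.6247] v=[-0.1790]
Step 35: x=[6.6115] v=[-0.1323]
Step 36: x=[6.6030] v=[-0.0846]
Step 37: x=[6.5994] v=[-0.0364]
Step 38: x=[6.6006] v=[0.0121]
First v>=0 after going negative at step 38, time=3.8000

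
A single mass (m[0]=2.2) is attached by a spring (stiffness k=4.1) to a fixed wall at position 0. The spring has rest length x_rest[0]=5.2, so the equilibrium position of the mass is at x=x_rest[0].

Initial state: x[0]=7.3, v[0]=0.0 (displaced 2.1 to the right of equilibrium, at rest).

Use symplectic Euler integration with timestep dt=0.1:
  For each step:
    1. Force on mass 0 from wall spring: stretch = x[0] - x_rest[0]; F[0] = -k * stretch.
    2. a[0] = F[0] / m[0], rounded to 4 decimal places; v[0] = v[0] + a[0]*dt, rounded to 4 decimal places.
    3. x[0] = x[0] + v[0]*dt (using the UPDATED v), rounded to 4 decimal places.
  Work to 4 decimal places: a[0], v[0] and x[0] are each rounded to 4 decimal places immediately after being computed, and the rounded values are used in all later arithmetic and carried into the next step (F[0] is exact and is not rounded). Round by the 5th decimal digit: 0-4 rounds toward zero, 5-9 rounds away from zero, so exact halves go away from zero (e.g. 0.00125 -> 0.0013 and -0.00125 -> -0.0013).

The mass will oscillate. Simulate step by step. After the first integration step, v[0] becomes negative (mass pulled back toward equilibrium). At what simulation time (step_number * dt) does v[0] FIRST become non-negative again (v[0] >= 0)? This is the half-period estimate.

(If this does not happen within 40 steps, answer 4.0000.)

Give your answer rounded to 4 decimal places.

Step 0: x=[7.3000] v=[0.0000]
Step 1: x=[7.2609] v=[-0.3914]
Step 2: x=[7.1834] v=[-0.7755]
Step 3: x=[7.0689] v=[-1.1451]
Step 4: x=[6.9196] v=[-1.4934]
Step 5: x=[6.7382] v=[-1.8139]
Step 6: x=[6.5281] v=[-2.1006]
Step 7: x=[6.2933] v=[-2.3481]
Step 8: x=[6.0381] v=[-2.5519]
Step 9: x=[5.7673] v=[-2.7081]
Step 10: x=[5.4859] v=[-2.8138]
Step 11: x=[5.1992] v=[-2.8671]
Step 12: x=[4.9125] v=[-2.8670]
Step 13: x=[4.6312] v=[-2.8134]
Step 14: x=[4.3605] v=[-2.7074]
Step 15: x=[4.1054] v=[-2.5510]
Step 16: x=[3.8707] v=[-2.3470]
Step 17: x=[3.6608] v=[-2.0993]
Step 18: x=[3.4796] v=[-1.8125]
Step 19: x=[3.3304] v=[-1.4919]
Step 20: x=[3.2161] v=[-1.1435]
Step 21: x=[3.1387] v=[-0.7738]
Step 22: x=[3.0997] v=[-0.3897]
Step 23: x=[3.0999] v=[0.0017]
First v>=0 after going negative at step 23, time=2.3000

Answer: 2.3000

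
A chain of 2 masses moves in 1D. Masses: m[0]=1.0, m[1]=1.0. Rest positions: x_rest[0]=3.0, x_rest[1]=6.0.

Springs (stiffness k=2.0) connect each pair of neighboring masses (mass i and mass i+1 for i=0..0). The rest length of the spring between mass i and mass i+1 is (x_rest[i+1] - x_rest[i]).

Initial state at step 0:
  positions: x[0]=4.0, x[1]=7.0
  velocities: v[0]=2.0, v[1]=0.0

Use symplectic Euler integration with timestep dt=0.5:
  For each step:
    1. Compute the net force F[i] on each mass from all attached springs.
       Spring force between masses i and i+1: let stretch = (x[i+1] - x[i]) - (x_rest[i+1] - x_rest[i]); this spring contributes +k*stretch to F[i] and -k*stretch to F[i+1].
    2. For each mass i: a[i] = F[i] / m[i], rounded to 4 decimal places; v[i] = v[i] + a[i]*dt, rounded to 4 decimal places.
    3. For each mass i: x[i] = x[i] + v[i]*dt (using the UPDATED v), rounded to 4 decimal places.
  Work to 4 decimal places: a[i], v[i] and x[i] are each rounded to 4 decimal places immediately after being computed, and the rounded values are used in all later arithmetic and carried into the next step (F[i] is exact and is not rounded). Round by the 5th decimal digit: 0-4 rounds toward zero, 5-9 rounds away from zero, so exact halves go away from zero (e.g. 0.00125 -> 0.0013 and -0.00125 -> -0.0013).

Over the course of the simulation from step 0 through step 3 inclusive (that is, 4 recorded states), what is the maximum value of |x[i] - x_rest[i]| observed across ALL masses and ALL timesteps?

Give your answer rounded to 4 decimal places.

Step 0: x=[4.0000 7.0000] v=[2.0000 0.0000]
Step 1: x=[5.0000 7.0000] v=[2.0000 0.0000]
Step 2: x=[5.5000 7.5000] v=[1.0000 1.0000]
Step 3: x=[5.5000 8.5000] v=[0.0000 2.0000]
Max displacement = 2.5000

Answer: 2.5000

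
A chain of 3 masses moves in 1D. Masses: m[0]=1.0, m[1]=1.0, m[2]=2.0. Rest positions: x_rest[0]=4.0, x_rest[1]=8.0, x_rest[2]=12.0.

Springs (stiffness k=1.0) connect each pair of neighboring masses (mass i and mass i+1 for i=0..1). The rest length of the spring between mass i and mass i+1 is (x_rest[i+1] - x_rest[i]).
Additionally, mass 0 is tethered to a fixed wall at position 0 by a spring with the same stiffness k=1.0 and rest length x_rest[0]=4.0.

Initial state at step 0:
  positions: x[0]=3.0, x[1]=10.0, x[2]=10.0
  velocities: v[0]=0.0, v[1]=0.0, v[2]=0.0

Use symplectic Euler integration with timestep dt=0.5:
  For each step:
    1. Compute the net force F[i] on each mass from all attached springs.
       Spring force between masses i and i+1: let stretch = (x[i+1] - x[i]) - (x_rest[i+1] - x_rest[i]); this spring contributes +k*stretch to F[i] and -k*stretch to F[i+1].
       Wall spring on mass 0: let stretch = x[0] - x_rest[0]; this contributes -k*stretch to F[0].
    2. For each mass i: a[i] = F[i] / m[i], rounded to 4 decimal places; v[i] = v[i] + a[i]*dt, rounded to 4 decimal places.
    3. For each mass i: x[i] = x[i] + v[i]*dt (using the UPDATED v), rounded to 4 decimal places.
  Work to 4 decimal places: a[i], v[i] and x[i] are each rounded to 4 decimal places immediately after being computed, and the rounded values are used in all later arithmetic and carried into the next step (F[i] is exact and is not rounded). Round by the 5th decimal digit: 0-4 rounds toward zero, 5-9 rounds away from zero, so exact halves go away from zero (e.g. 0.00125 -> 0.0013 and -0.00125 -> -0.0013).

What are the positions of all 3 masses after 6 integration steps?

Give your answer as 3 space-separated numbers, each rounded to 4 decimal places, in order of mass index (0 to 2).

Step 0: x=[3.0000 10.0000 10.0000] v=[0.0000 0.0000 0.0000]
Step 1: x=[4.0000 8.2500 10.5000] v=[2.0000 -3.5000 1.0000]
Step 2: x=[5.0625 6.0000 11.2188] v=[2.1250 -4.5000 1.4375]
Step 3: x=[5.0938 4.8203 11.7852] v=[0.0625 -2.3594 1.1328]
Step 4: x=[3.7832 5.4502 11.9810] v=[-2.6212 1.2598 0.3916]
Step 5: x=[1.9436 7.2961 11.8605] v=[-3.6793 3.6917 -0.2411]
Step 6: x=[0.9562 8.9450 11.6694] v=[-1.9749 3.2977 -0.3822]

Answer: 0.9562 8.9450 11.6694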